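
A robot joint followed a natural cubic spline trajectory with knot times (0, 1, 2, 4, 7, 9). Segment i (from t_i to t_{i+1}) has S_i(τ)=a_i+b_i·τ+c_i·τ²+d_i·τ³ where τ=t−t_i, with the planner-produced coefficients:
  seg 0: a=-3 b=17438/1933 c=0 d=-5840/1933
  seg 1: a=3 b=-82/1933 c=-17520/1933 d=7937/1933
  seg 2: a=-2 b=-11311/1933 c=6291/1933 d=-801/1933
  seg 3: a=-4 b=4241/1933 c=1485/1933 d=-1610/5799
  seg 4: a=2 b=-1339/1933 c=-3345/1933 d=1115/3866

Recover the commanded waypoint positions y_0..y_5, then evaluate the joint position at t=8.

y_0 = S_0(0) = a_0 = -3
y_1 = S_1(0) = a_1 = 3
y_2 = S_2(0) = a_2 = -2
y_3 = S_3(0) = a_3 = -4
y_4 = S_4(0) = a_4 = 2
y_5 = S_4(2) = -4
t_q=8 is in segment 4 (τ=1); S_4(τ)=-521/3866

y_0=-3 y_1=3 y_2=-2 y_3=-4 y_4=2 y_5=-4
S(8) = -521/3866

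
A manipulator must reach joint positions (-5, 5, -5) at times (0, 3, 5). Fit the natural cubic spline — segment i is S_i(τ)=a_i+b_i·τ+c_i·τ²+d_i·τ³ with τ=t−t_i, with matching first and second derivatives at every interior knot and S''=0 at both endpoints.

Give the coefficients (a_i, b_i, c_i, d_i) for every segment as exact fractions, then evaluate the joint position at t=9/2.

  seg 0: a=-5 b=35/6 c=0 d=-5/18
  seg 1: a=5 b=-5/3 c=-5/2 d=5/12
S(9/2) = -55/32

Δ: Δ0=10/3, Δ1=-5
row 1: diag=10, rhs=-50; c'=1/5, d'=-5
back: M1=-5
M: M0=0, M1=-5, M2=0
seg 0: a=-5, c=M0/2=0, d=(M1−M0)/(6·3)=-5/18, b=Δ0−h0·(2M0+M1)/6=35/6
seg 1: a=5, c=M1/2=-5/2, d=(M2−M1)/(6·2)=5/12, b=Δ1−h1·(2M1+M2)/6=-5/3
t_q=9/2 → seg 1, τ=3/2; S=5+-5/3·τ+-5/2·τ²+5/12·τ³=-55/32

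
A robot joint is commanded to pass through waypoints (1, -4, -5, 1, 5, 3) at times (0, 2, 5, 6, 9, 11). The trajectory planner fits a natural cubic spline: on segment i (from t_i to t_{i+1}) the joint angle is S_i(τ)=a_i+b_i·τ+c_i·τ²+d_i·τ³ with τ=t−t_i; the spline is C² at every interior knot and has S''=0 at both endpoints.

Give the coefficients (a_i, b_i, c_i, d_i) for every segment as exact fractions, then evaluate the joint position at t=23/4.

  seg 0: a=1 b=-23669/9882 c=0 d=-259/9882
  seg 1: a=-4 b=-26777/9882 c=-259/1647 d=28145/88938
  seg 2: a=-5 b=24167/4941 c=26591/9882 d=-193/122
  seg 3: a=1 b=54617/9882 c=-10154/4941 d=19483/88938
  seg 4: a=5 b=-4391/4941 c=-275/3294 d=275/19764
S(23/4) = -102341/210816

Δ: Δ0=-5/2, Δ1=-1/3, Δ2=6, Δ3=4/3, Δ4=-1
row 1: diag=10, rhs=13; c'=3/10, d'=13/10
row 2: denom=8−3·3/10=71/10; d'=(38−3·13/10)/(71/10)=341/71
row 3: denom=8−1·10/71=558/71; d'=(-28−1·341/71)/(558/71)=-2329/558
row 4: denom=10−3·71/186=549/62; d'=(-14−3·-2329/558)/(549/62)=-275/1647
back: M4=-275/1647
back: M3=-2329/558−71/186·-275/1647=-20308/4941
back: M2=341/71−10/71·-20308/4941=26591/4941
back: M1=13/10−3/10·26591/4941=-518/1647
M: M0=0, M1=-518/1647, M2=26591/4941, M3=-20308/4941, M4=-275/1647, M5=0
seg 0: a=1, c=M0/2=0, d=(M1−M0)/(6·2)=-259/9882, b=Δ0−h0·(2M0+M1)/6=-23669/9882
seg 1: a=-4, c=M1/2=-259/1647, d=(M2−M1)/(6·3)=28145/88938, b=Δ1−h1·(2M1+M2)/6=-26777/9882
seg 2: a=-5, c=M2/2=26591/9882, d=(M3−M2)/(6·1)=-193/122, b=Δ2−h2·(2M2+M3)/6=24167/4941
seg 3: a=1, c=M3/2=-10154/4941, d=(M4−M3)/(6·3)=19483/88938, b=Δ3−h3·(2M3+M4)/6=54617/9882
seg 4: a=5, c=M4/2=-275/3294, d=(M5−M4)/(6·2)=275/19764, b=Δ4−h4·(2M4+M5)/6=-4391/4941
t_q=23/4 → seg 2, τ=3/4; S=-5+24167/4941·τ+26591/9882·τ²+-193/122·τ³=-102341/210816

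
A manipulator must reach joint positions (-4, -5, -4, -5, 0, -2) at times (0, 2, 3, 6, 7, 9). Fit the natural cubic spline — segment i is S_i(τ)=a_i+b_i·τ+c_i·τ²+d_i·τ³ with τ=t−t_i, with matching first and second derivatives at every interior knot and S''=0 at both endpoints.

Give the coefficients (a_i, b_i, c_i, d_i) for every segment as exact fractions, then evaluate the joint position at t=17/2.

  seg 0: a=-4 b=-13571/11310 c=0 d=1979/11310
  seg 1: a=-5 b=10177/11310 c=1979/1885 d=-10741/11310
  seg 2: a=-4 b=851/5655 c=-6783/3770 d=95/174
  seg 3: a=-5 b=46333/11310 c=5871/1885 d=-25009/11310
  seg 4: a=0 b=20879/5655 c=-13267/3770 d=13267/22620
S(17/2) = -4829/12064

Δ: Δ0=-1/2, Δ1=1, Δ2=-1/3, Δ3=5, Δ4=-1
row 1: diag=6, rhs=9; c'=1/6, d'=3/2
row 2: denom=8−1·1/6=47/6; d'=(-8−1·3/2)/(47/6)=-57/47
row 3: denom=8−3·18/47=322/47; d'=(32−3·-57/47)/(322/47)=1675/322
row 4: denom=6−1·47/322=1885/322; d'=(-36−1·1675/322)/(1885/322)=-13267/1885
back: M4=-13267/1885
back: M3=1675/322−47/322·-13267/1885=11742/1885
back: M2=-57/47−18/47·11742/1885=-6783/1885
back: M1=3/2−1/6·-6783/1885=3958/1885
M: M0=0, M1=3958/1885, M2=-6783/1885, M3=11742/1885, M4=-13267/1885, M5=0
seg 0: a=-4, c=M0/2=0, d=(M1−M0)/(6·2)=1979/11310, b=Δ0−h0·(2M0+M1)/6=-13571/11310
seg 1: a=-5, c=M1/2=1979/1885, d=(M2−M1)/(6·1)=-10741/11310, b=Δ1−h1·(2M1+M2)/6=10177/11310
seg 2: a=-4, c=M2/2=-6783/3770, d=(M3−M2)/(6·3)=95/174, b=Δ2−h2·(2M2+M3)/6=851/5655
seg 3: a=-5, c=M3/2=5871/1885, d=(M4−M3)/(6·1)=-25009/11310, b=Δ3−h3·(2M3+M4)/6=46333/11310
seg 4: a=0, c=M4/2=-13267/3770, d=(M5−M4)/(6·2)=13267/22620, b=Δ4−h4·(2M4+M5)/6=20879/5655
t_q=17/2 → seg 4, τ=3/2; S=0+20879/5655·τ+-13267/3770·τ²+13267/22620·τ³=-4829/12064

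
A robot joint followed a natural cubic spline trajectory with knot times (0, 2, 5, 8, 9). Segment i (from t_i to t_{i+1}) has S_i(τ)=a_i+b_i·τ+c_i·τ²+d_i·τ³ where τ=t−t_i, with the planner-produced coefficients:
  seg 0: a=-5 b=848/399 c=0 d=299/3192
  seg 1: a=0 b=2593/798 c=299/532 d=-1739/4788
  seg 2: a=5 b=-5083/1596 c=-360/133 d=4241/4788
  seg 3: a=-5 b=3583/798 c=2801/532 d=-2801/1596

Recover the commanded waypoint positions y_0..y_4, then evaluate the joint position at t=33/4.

y_0 = S_0(0) = a_0 = -5
y_1 = S_1(0) = a_1 = 0
y_2 = S_2(0) = a_2 = 5
y_3 = S_3(0) = a_3 = -5
y_4 = S_3(1) = 3
t_q=33/4 is in segment 3 (τ=1/4); S_3(τ)=-17393/4864

y_0=-5 y_1=0 y_2=5 y_3=-5 y_4=3
S(33/4) = -17393/4864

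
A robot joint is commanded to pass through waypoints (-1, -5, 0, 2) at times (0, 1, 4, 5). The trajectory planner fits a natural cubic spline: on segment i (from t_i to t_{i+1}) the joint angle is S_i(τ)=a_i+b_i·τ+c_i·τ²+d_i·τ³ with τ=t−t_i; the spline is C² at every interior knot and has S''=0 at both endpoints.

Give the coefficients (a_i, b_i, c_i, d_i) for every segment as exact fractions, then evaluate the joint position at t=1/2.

  seg 0: a=-1 b=-793/165 c=0 d=133/165
  seg 1: a=-5 b=-394/165 c=133/55 d=-16/45
  seg 2: a=0 b=416/165 c=-43/55 d=43/165
S(1/2) = -1453/440

Δ: Δ0=-4, Δ1=5/3, Δ2=2
row 1: diag=8, rhs=34; c'=3/8, d'=17/4
row 2: denom=8−3·3/8=55/8; d'=(2−3·17/4)/(55/8)=-86/55
back: M2=-86/55
back: M1=17/4−3/8·-86/55=266/55
M: M0=0, M1=266/55, M2=-86/55, M3=0
seg 0: a=-1, c=M0/2=0, d=(M1−M0)/(6·1)=133/165, b=Δ0−h0·(2M0+M1)/6=-793/165
seg 1: a=-5, c=M1/2=133/55, d=(M2−M1)/(6·3)=-16/45, b=Δ1−h1·(2M1+M2)/6=-394/165
seg 2: a=0, c=M2/2=-43/55, d=(M3−M2)/(6·1)=43/165, b=Δ2−h2·(2M2+M3)/6=416/165
t_q=1/2 → seg 0, τ=1/2; S=-1+-793/165·τ+0·τ²+133/165·τ³=-1453/440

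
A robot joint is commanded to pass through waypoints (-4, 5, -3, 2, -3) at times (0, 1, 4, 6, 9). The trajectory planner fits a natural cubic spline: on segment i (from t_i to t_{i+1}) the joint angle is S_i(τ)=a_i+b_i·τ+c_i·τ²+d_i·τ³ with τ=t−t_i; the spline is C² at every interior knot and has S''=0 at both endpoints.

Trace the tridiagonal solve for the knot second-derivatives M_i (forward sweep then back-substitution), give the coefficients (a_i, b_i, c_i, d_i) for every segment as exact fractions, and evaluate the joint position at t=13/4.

Δ: Δ0=9, Δ1=-8/3, Δ2=5/2, Δ3=-5/3
row 1: diag=8, rhs=-70; c'=3/8, d'=-35/4
row 2: denom=10−3·3/8=71/8; d'=(31−3·-35/4)/(71/8)=458/71
row 3: denom=10−2·16/71=678/71; d'=(-25−2·458/71)/(678/71)=-897/226
back: M3=-897/226
back: M2=458/71−16/71·-897/226=830/113
back: M1=-35/4−3/8·830/113=-1300/113
M: M0=0, M1=-1300/113, M2=830/113, M3=-897/226, M4=0
seg 0: a=-4, c=M0/2=0, d=(M1−M0)/(6·1)=-650/339, b=Δ0−h0·(2M0+M1)/6=3701/339
seg 1: a=5, c=M1/2=-650/113, d=(M2−M1)/(6·3)=355/339, b=Δ1−h1·(2M1+M2)/6=1751/339
seg 2: a=-3, c=M2/2=415/113, d=(M3−M2)/(6·2)=-2557/2712, b=Δ2−h2·(2M2+M3)/6=-364/339
seg 3: a=2, c=M3/2=-897/452, d=(M4−M3)/(6·3)=299/1356, b=Δ3−h3·(2M3+M4)/6=1561/678
t_q=13/4 → seg 1, τ=9/4; S=5+1751/339·τ+-650/113·τ²+355/339·τ³=-4127/7232

  seg 0: a=-4 b=3701/339 c=0 d=-650/339
  seg 1: a=5 b=1751/339 c=-650/113 d=355/339
  seg 2: a=-3 b=-364/339 c=415/113 d=-2557/2712
  seg 3: a=2 b=1561/678 c=-897/452 d=299/1356
S(13/4) = -4127/7232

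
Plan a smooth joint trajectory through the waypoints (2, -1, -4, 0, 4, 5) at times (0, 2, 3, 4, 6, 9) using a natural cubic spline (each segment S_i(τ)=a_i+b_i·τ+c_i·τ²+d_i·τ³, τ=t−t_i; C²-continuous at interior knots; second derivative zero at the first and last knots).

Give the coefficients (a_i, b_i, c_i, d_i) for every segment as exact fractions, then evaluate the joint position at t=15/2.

  seg 0: a=2 b=-287/921 c=0 d=-2189/7368
  seg 1: a=-1 b=-7141/1842 c=-2189/1228 d=9797/3684
  seg 2: a=-4 b=1975/3684 c=1902/307 d=-10063/3684
  seg 3: a=0 b=8717/1842 c=-2455/1228 d=583/1842
  seg 4: a=4 b=983/1842 c=-123/1228 d=41/3684
S(15/2) = 45315/9824

Δ: Δ0=-3/2, Δ1=-3, Δ2=4, Δ3=2, Δ4=1/3
row 1: diag=6, rhs=-9; c'=1/6, d'=-3/2
row 2: denom=4−1·1/6=23/6; d'=(42−1·-3/2)/(23/6)=261/23
row 3: denom=6−1·6/23=132/23; d'=(-12−1·261/23)/(132/23)=-179/44
row 4: denom=10−2·23/66=307/33; d'=(-10−2·-179/44)/(307/33)=-123/614
back: M4=-123/614
back: M3=-179/44−23/66·-123/614=-2455/614
back: M2=261/23−6/23·-2455/614=3804/307
back: M1=-3/2−1/6·3804/307=-2189/614
M: M0=0, M1=-2189/614, M2=3804/307, M3=-2455/614, M4=-123/614, M5=0
seg 0: a=2, c=M0/2=0, d=(M1−M0)/(6·2)=-2189/7368, b=Δ0−h0·(2M0+M1)/6=-287/921
seg 1: a=-1, c=M1/2=-2189/1228, d=(M2−M1)/(6·1)=9797/3684, b=Δ1−h1·(2M1+M2)/6=-7141/1842
seg 2: a=-4, c=M2/2=1902/307, d=(M3−M2)/(6·1)=-10063/3684, b=Δ2−h2·(2M2+M3)/6=1975/3684
seg 3: a=0, c=M3/2=-2455/1228, d=(M4−M3)/(6·2)=583/1842, b=Δ3−h3·(2M3+M4)/6=8717/1842
seg 4: a=4, c=M4/2=-123/1228, d=(M5−M4)/(6·3)=41/3684, b=Δ4−h4·(2M4+M5)/6=983/1842
t_q=15/2 → seg 4, τ=3/2; S=4+983/1842·τ+-123/1228·τ²+41/3684·τ³=45315/9824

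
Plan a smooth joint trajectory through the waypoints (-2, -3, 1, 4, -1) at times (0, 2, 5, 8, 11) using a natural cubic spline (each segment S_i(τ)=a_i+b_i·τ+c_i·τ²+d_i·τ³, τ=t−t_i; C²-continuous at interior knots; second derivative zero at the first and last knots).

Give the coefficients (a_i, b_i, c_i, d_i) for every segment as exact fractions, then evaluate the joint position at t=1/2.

  seg 0: a=-2 b=-182/207 c=0 d=157/1656
  seg 1: a=-3 b=107/414 c=157/276 d=-523/7452
  seg 2: a=1 b=1471/828 c=-13/207 d=-487/7452
  seg 3: a=4 b=-151/414 c=-539/828 d=539/7452
S(1/2) = -10721/4416

Δ: Δ0=-1/2, Δ1=4/3, Δ2=1, Δ3=-5/3
row 1: diag=10, rhs=11; c'=3/10, d'=11/10
row 2: denom=12−3·3/10=111/10; d'=(-2−3·11/10)/(111/10)=-53/111
row 3: denom=12−3·10/37=414/37; d'=(-16−3·-53/111)/(414/37)=-539/414
back: M3=-539/414
back: M2=-53/111−10/37·-539/414=-26/207
back: M1=11/10−3/10·-26/207=157/138
M: M0=0, M1=157/138, M2=-26/207, M3=-539/414, M4=0
seg 0: a=-2, c=M0/2=0, d=(M1−M0)/(6·2)=157/1656, b=Δ0−h0·(2M0+M1)/6=-182/207
seg 1: a=-3, c=M1/2=157/276, d=(M2−M1)/(6·3)=-523/7452, b=Δ1−h1·(2M1+M2)/6=107/414
seg 2: a=1, c=M2/2=-13/207, d=(M3−M2)/(6·3)=-487/7452, b=Δ2−h2·(2M2+M3)/6=1471/828
seg 3: a=4, c=M3/2=-539/828, d=(M4−M3)/(6·3)=539/7452, b=Δ3−h3·(2M3+M4)/6=-151/414
t_q=1/2 → seg 0, τ=1/2; S=-2+-182/207·τ+0·τ²+157/1656·τ³=-10721/4416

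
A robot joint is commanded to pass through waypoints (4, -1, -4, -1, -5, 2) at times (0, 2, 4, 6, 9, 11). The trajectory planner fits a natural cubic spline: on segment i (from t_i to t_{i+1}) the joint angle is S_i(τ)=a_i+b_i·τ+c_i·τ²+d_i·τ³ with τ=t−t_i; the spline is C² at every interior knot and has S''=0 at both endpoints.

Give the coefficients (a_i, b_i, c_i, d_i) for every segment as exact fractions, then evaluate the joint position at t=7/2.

  seg 0: a=4 b=-19187/7710 c=0 d=-11/3855
  seg 1: a=-1 b=-19451/7710 c=-22/1285 d=815/3084
  seg 2: a=-4 b=4471/7710 c=4031/2570 d=-4273/7710
  seg 3: a=-1 b=1567/7710 c=-903/514 d=4798/11565
  seg 4: a=-5 b=6661/7710 c=5081/2570 d=-5081/15420
S(7/2) = -161637/41120

Δ: Δ0=-5/2, Δ1=-3/2, Δ2=3/2, Δ3=-4/3, Δ4=7/2
row 1: diag=8, rhs=6; c'=1/4, d'=3/4
row 2: denom=8−2·1/4=15/2; d'=(18−2·3/4)/(15/2)=11/5
row 3: denom=10−2·4/15=142/15; d'=(-17−2·11/5)/(142/15)=-321/142
row 4: denom=10−3·45/142=1285/142; d'=(29−3·-321/142)/(1285/142)=5081/1285
back: M4=5081/1285
back: M3=-321/142−45/142·5081/1285=-903/257
back: M2=11/5−4/15·-903/257=4031/1285
back: M1=3/4−1/4·4031/1285=-44/1285
M: M0=0, M1=-44/1285, M2=4031/1285, M3=-903/257, M4=5081/1285, M5=0
seg 0: a=4, c=M0/2=0, d=(M1−M0)/(6·2)=-11/3855, b=Δ0−h0·(2M0+M1)/6=-19187/7710
seg 1: a=-1, c=M1/2=-22/1285, d=(M2−M1)/(6·2)=815/3084, b=Δ1−h1·(2M1+M2)/6=-19451/7710
seg 2: a=-4, c=M2/2=4031/2570, d=(M3−M2)/(6·2)=-4273/7710, b=Δ2−h2·(2M2+M3)/6=4471/7710
seg 3: a=-1, c=M3/2=-903/514, d=(M4−M3)/(6·3)=4798/11565, b=Δ3−h3·(2M3+M4)/6=1567/7710
seg 4: a=-5, c=M4/2=5081/2570, d=(M5−M4)/(6·2)=-5081/15420, b=Δ4−h4·(2M4+M5)/6=6661/7710
t_q=7/2 → seg 1, τ=3/2; S=-1+-19451/7710·τ+-22/1285·τ²+815/3084·τ³=-161637/41120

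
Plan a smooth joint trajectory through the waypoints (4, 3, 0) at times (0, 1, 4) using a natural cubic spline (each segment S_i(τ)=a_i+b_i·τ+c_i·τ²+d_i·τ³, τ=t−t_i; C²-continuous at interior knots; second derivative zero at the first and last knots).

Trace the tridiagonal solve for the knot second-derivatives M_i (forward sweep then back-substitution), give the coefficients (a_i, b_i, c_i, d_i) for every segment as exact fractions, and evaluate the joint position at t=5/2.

  seg 0: a=4 b=-1 c=0 d=0
  seg 1: a=3 b=-1 c=0 d=0
S(5/2) = 3/2

Δ: Δ0=-1, Δ1=-1
row 1: diag=8, rhs=0; c'=3/8, d'=0
back: M1=0
M: M0=0, M1=0, M2=0
seg 0: a=4, c=M0/2=0, d=(M1−M0)/(6·1)=0, b=Δ0−h0·(2M0+M1)/6=-1
seg 1: a=3, c=M1/2=0, d=(M2−M1)/(6·3)=0, b=Δ1−h1·(2M1+M2)/6=-1
t_q=5/2 → seg 1, τ=3/2; S=3+-1·τ+0·τ²+0·τ³=3/2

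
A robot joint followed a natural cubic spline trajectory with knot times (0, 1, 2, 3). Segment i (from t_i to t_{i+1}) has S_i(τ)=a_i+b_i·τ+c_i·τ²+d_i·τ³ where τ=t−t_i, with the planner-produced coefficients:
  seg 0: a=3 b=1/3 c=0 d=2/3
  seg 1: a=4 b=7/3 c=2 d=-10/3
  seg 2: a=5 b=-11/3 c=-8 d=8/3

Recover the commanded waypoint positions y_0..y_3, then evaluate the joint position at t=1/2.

y_0 = S_0(0) = a_0 = 3
y_1 = S_1(0) = a_1 = 4
y_2 = S_2(0) = a_2 = 5
y_3 = S_2(1) = -4
t_q=1/2 is in segment 0 (τ=1/2); S_0(τ)=13/4

y_0=3 y_1=4 y_2=5 y_3=-4
S(1/2) = 13/4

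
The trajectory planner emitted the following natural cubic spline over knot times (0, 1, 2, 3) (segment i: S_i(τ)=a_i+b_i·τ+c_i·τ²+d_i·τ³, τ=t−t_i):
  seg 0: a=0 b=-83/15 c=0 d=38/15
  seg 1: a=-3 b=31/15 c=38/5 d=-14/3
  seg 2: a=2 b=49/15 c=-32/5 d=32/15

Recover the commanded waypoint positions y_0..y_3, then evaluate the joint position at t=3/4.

y_0=0 y_1=-3 y_2=2 y_3=1
S(3/4) = -493/160

y_0 = S_0(0) = a_0 = 0
y_1 = S_1(0) = a_1 = -3
y_2 = S_2(0) = a_2 = 2
y_3 = S_2(1) = 1
t_q=3/4 is in segment 0 (τ=3/4); S_0(τ)=-493/160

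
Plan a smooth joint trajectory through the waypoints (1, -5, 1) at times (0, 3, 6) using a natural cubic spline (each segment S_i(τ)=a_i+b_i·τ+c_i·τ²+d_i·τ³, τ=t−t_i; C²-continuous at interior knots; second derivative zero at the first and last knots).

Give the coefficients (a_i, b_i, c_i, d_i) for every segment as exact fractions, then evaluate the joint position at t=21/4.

Δ: Δ0=-2, Δ1=2
row 1: diag=12, rhs=24; c'=1/4, d'=2
back: M1=2
M: M0=0, M1=2, M2=0
seg 0: a=1, c=M0/2=0, d=(M1−M0)/(6·3)=1/9, b=Δ0−h0·(2M0+M1)/6=-3
seg 1: a=-5, c=M1/2=1, d=(M2−M1)/(6·3)=-1/9, b=Δ1−h1·(2M1+M2)/6=0
t_q=21/4 → seg 1, τ=9/4; S=-5+0·τ+1·τ²+-1/9·τ³=-77/64

  seg 0: a=1 b=-3 c=0 d=1/9
  seg 1: a=-5 b=0 c=1 d=-1/9
S(21/4) = -77/64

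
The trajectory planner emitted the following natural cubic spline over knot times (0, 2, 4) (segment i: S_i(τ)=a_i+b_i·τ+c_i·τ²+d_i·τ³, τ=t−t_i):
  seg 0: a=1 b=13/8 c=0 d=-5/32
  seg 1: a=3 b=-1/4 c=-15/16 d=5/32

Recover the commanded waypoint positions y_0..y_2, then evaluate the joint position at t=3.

y_0 = S_0(0) = a_0 = 1
y_1 = S_1(0) = a_1 = 3
y_2 = S_1(2) = 0
t_q=3 is in segment 1 (τ=1); S_1(τ)=63/32

y_0=1 y_1=3 y_2=0
S(3) = 63/32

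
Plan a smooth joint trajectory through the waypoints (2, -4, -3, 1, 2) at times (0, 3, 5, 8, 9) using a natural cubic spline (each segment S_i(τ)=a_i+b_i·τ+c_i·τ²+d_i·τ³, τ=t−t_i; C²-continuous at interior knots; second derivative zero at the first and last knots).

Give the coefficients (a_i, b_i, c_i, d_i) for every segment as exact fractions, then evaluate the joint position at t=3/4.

Δ: Δ0=-2, Δ1=1/2, Δ2=4/3, Δ3=1
row 1: diag=10, rhs=15; c'=1/5, d'=3/2
row 2: denom=10−2·1/5=48/5; d'=(5−2·3/2)/(48/5)=5/24
row 3: denom=8−3·5/16=113/16; d'=(-2−3·5/24)/(113/16)=-42/113
back: M3=-42/113
back: M2=5/24−5/16·-42/113=110/339
back: M1=3/2−1/5·110/339=973/678
M: M0=0, M1=973/678, M2=110/339, M3=-42/113, M4=0
seg 0: a=2, c=M0/2=0, d=(M1−M0)/(6·3)=973/12204, b=Δ0−h0·(2M0+M1)/6=-3685/1356
seg 1: a=-4, c=M1/2=973/1356, d=(M2−M1)/(6·2)=-251/2712, b=Δ1−h1·(2M1+M2)/6=-383/678
seg 2: a=-3, c=M2/2=55/339, d=(M3−M2)/(6·3)=-118/3051, b=Δ2−h2·(2M2+M3)/6=135/113
seg 3: a=1, c=M3/2=-21/113, d=(M4−M3)/(6·1)=7/113, b=Δ3−h3·(2M3+M4)/6=127/113
t_q=3/4 → seg 0, τ=3/4; S=2+-3685/1356·τ+0·τ²+973/12204·τ³=-131/28928

  seg 0: a=2 b=-3685/1356 c=0 d=973/12204
  seg 1: a=-4 b=-383/678 c=973/1356 d=-251/2712
  seg 2: a=-3 b=135/113 c=55/339 d=-118/3051
  seg 3: a=1 b=127/113 c=-21/113 d=7/113
S(3/4) = -131/28928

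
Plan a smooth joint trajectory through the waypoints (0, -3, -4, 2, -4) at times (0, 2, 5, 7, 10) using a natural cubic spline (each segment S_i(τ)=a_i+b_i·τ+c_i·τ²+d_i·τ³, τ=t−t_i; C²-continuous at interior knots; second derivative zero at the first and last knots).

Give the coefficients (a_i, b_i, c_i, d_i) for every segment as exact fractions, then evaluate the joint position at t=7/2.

Δ: Δ0=-3/2, Δ1=-1/3, Δ2=3, Δ3=-2
row 1: diag=10, rhs=7; c'=3/10, d'=7/10
row 2: denom=10−3·3/10=91/10; d'=(20−3·7/10)/(91/10)=179/91
row 3: denom=10−2·20/91=870/91; d'=(-30−2·179/91)/(870/91)=-1544/435
back: M3=-1544/435
back: M2=179/91−20/91·-1544/435=239/87
back: M1=7/10−3/10·239/87=-18/145
M: M0=0, M1=-18/145, M2=239/87, M3=-1544/435, M4=0
seg 0: a=0, c=M0/2=0, d=(M1−M0)/(6·2)=-3/290, b=Δ0−h0·(2M0+M1)/6=-423/290
seg 1: a=-3, c=M1/2=-9/145, d=(M2−M1)/(6·3)=1249/7830, b=Δ1−h1·(2M1+M2)/6=-459/290
seg 2: a=-4, c=M2/2=239/174, d=(M3−M2)/(6·2)=-913/1740, b=Δ2−h2·(2M2+M3)/6=341/145
seg 3: a=2, c=M3/2=-772/435, d=(M4−M3)/(6·3)=772/3915, b=Δ3−h3·(2M3+M4)/6=674/435
t_q=7/2 → seg 1, τ=3/2; S=-3+-459/290·τ+-9/145·τ²+1249/7830·τ³=-11543/2320

  seg 0: a=0 b=-423/290 c=0 d=-3/290
  seg 1: a=-3 b=-459/290 c=-9/145 d=1249/7830
  seg 2: a=-4 b=341/145 c=239/174 d=-913/1740
  seg 3: a=2 b=674/435 c=-772/435 d=772/3915
S(7/2) = -11543/2320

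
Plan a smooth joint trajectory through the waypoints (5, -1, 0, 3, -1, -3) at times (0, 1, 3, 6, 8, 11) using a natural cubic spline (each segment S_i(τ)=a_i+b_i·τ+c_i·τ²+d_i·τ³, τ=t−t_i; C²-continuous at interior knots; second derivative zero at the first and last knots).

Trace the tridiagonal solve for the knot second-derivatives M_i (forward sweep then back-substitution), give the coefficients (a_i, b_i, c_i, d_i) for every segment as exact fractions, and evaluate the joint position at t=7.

  seg 0: a=5 b=-1109/156 c=0 d=173/156
  seg 1: a=-1 b=-295/78 c=173/52 d=-185/312
  seg 2: a=0 b=94/39 c=-3/13 d=-28/351
  seg 3: a=3 b=-44/39 c=-37/39 d=10/39
  seg 4: a=-1 b=-24/13 c=23/39 d=-23/351
S(7) = 46/39

Δ: Δ0=-6, Δ1=1/2, Δ2=1, Δ3=-2, Δ4=-2/3
row 1: diag=6, rhs=39; c'=1/3, d'=13/2
row 2: denom=10−2·1/3=28/3; d'=(3−2·13/2)/(28/3)=-15/14
row 3: denom=10−3·9/28=253/28; d'=(-18−3·-15/14)/(253/28)=-18/11
row 4: denom=10−2·56/253=2418/253; d'=(8−2·-18/11)/(2418/253)=46/39
back: M4=46/39
back: M3=-18/11−56/253·46/39=-74/39
back: M2=-15/14−9/28·-74/39=-6/13
back: M1=13/2−1/3·-6/13=173/26
M: M0=0, M1=173/26, M2=-6/13, M3=-74/39, M4=46/39, M5=0
seg 0: a=5, c=M0/2=0, d=(M1−M0)/(6·1)=173/156, b=Δ0−h0·(2M0+M1)/6=-1109/156
seg 1: a=-1, c=M1/2=173/52, d=(M2−M1)/(6·2)=-185/312, b=Δ1−h1·(2M1+M2)/6=-295/78
seg 2: a=0, c=M2/2=-3/13, d=(M3−M2)/(6·3)=-28/351, b=Δ2−h2·(2M2+M3)/6=94/39
seg 3: a=3, c=M3/2=-37/39, d=(M4−M3)/(6·2)=10/39, b=Δ3−h3·(2M3+M4)/6=-44/39
seg 4: a=-1, c=M4/2=23/39, d=(M5−M4)/(6·3)=-23/351, b=Δ4−h4·(2M4+M5)/6=-24/13
t_q=7 → seg 3, τ=1; S=3+-44/39·τ+-37/39·τ²+10/39·τ³=46/39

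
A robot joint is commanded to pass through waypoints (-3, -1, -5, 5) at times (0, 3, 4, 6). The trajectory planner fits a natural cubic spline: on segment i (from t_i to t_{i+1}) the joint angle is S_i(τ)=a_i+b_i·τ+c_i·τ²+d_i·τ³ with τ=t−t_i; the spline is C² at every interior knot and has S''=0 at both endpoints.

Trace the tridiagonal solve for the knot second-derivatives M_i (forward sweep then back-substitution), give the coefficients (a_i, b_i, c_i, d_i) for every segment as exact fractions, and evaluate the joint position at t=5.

Δ: Δ0=2/3, Δ1=-4, Δ2=5
row 1: diag=8, rhs=-28; c'=1/8, d'=-7/2
row 2: denom=6−1·1/8=47/8; d'=(54−1·-7/2)/(47/8)=460/47
back: M2=460/47
back: M1=-7/2−1/8·460/47=-222/47
M: M0=0, M1=-222/47, M2=460/47, M3=0
seg 0: a=-3, c=M0/2=0, d=(M1−M0)/(6·3)=-37/141, b=Δ0−h0·(2M0+M1)/6=427/141
seg 1: a=-1, c=M1/2=-111/47, d=(M2−M1)/(6·1)=341/141, b=Δ1−h1·(2M1+M2)/6=-572/141
seg 2: a=-5, c=M2/2=230/47, d=(M3−M2)/(6·2)=-115/141, b=Δ2−h2·(2M2+M3)/6=-215/141
t_q=5 → seg 2, τ=1; S=-5+-215/141·τ+230/47·τ²+-115/141·τ³=-115/47

  seg 0: a=-3 b=427/141 c=0 d=-37/141
  seg 1: a=-1 b=-572/141 c=-111/47 d=341/141
  seg 2: a=-5 b=-215/141 c=230/47 d=-115/141
S(5) = -115/47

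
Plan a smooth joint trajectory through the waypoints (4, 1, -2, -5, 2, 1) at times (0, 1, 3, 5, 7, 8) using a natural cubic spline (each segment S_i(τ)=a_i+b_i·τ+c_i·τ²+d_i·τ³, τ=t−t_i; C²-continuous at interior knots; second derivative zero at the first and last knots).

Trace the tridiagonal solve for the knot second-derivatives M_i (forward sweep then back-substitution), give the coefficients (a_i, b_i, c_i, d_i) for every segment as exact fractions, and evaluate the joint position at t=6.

  seg 0: a=4 b=-753/224 c=0 d=81/224
  seg 1: a=1 b=-255/112 c=243/224 d=-39/112
  seg 2: a=-2 b=-237/112 c=-225/224 d=21/32
  seg 3: a=-5 b=195/112 c=657/224 d=-115/112
  seg 4: a=2 b=129/112 c=-723/224 d=241/224
S(6) = -303/224

Δ: Δ0=-3, Δ1=-3/2, Δ2=-3/2, Δ3=7/2, Δ4=-1
row 1: diag=6, rhs=9; c'=1/3, d'=3/2
row 2: denom=8−2·1/3=22/3; d'=(0−2·3/2)/(22/3)=-9/22
row 3: denom=8−2·3/11=82/11; d'=(30−2·-9/22)/(82/11)=339/82
row 4: denom=6−2·11/41=224/41; d'=(-27−2·339/82)/(224/41)=-723/112
back: M4=-723/112
back: M3=339/82−11/41·-723/112=657/112
back: M2=-9/22−3/11·657/112=-225/112
back: M1=3/2−1/3·-225/112=243/112
M: M0=0, M1=243/112, M2=-225/112, M3=657/112, M4=-723/112, M5=0
seg 0: a=4, c=M0/2=0, d=(M1−M0)/(6·1)=81/224, b=Δ0−h0·(2M0+M1)/6=-753/224
seg 1: a=1, c=M1/2=243/224, d=(M2−M1)/(6·2)=-39/112, b=Δ1−h1·(2M1+M2)/6=-255/112
seg 2: a=-2, c=M2/2=-225/224, d=(M3−M2)/(6·2)=21/32, b=Δ2−h2·(2M2+M3)/6=-237/112
seg 3: a=-5, c=M3/2=657/224, d=(M4−M3)/(6·2)=-115/112, b=Δ3−h3·(2M3+M4)/6=195/112
seg 4: a=2, c=M4/2=-723/224, d=(M5−M4)/(6·1)=241/224, b=Δ4−h4·(2M4+M5)/6=129/112
t_q=6 → seg 3, τ=1; S=-5+195/112·τ+657/224·τ²+-115/112·τ³=-303/224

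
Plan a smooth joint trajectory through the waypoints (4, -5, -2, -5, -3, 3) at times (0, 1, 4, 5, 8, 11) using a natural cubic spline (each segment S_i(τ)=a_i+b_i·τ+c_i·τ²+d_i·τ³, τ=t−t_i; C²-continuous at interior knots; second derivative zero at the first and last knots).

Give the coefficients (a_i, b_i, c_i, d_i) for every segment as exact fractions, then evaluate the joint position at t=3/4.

  seg 0: a=4 b=-16735/1563 c=0 d=2668/1563
  seg 1: a=-5 b=-8731/1563 c=2668/521 d=-13718/14067
  seg 2: a=-2 b=-1861/1563 c=-5714/1563 d=962/521
  seg 3: a=-5 b=-4631/1563 c=2944/1563 d=-117/521
  seg 4: a=-3 b=3556/1563 c=-215/1563 d=215/14067
S(3/4) = -27593/8336

Δ: Δ0=-9, Δ1=1, Δ2=-3, Δ3=2/3, Δ4=2
row 1: diag=8, rhs=60; c'=3/8, d'=15/2
row 2: denom=8−3·3/8=55/8; d'=(-24−3·15/2)/(55/8)=-372/55
row 3: denom=8−1·8/55=432/55; d'=(22−1·-372/55)/(432/55)=791/216
row 4: denom=12−3·55/144=521/48; d'=(8−3·791/216)/(521/48)=-430/1563
back: M4=-430/1563
back: M3=791/216−55/144·-430/1563=5888/1563
back: M2=-372/55−8/55·5888/1563=-11428/1563
back: M1=15/2−3/8·-11428/1563=5336/521
M: M0=0, M1=5336/521, M2=-11428/1563, M3=5888/1563, M4=-430/1563, M5=0
seg 0: a=4, c=M0/2=0, d=(M1−M0)/(6·1)=2668/1563, b=Δ0−h0·(2M0+M1)/6=-16735/1563
seg 1: a=-5, c=M1/2=2668/521, d=(M2−M1)/(6·3)=-13718/14067, b=Δ1−h1·(2M1+M2)/6=-8731/1563
seg 2: a=-2, c=M2/2=-5714/1563, d=(M3−M2)/(6·1)=962/521, b=Δ2−h2·(2M2+M3)/6=-1861/1563
seg 3: a=-5, c=M3/2=2944/1563, d=(M4−M3)/(6·3)=-117/521, b=Δ3−h3·(2M3+M4)/6=-4631/1563
seg 4: a=-3, c=M4/2=-215/1563, d=(M5−M4)/(6·3)=215/14067, b=Δ4−h4·(2M4+M5)/6=3556/1563
t_q=3/4 → seg 0, τ=3/4; S=4+-16735/1563·τ+0·τ²+2668/1563·τ³=-27593/8336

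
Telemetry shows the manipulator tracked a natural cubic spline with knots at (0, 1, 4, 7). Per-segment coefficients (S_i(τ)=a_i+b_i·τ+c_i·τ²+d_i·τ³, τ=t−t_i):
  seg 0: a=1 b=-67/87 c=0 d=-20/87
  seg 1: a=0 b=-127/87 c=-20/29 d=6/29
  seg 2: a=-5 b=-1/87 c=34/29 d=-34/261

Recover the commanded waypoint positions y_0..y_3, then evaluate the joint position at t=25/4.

y_0=1 y_1=0 y_2=-5 y_3=2
S(25/4) = -533/928

y_0 = S_0(0) = a_0 = 1
y_1 = S_1(0) = a_1 = 0
y_2 = S_2(0) = a_2 = -5
y_3 = S_2(3) = 2
t_q=25/4 is in segment 2 (τ=9/4); S_2(τ)=-533/928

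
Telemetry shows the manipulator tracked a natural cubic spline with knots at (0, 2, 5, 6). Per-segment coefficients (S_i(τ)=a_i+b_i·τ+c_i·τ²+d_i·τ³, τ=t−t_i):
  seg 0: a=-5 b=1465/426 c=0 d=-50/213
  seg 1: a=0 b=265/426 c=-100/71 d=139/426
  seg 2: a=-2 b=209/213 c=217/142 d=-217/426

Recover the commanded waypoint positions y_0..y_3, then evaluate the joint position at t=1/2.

y_0 = S_0(0) = a_0 = -5
y_1 = S_1(0) = a_1 = 0
y_2 = S_2(0) = a_2 = -2
y_3 = S_2(1) = 0
t_q=1/2 is in segment 0 (τ=1/2); S_0(τ)=-235/71

y_0=-5 y_1=0 y_2=-2 y_3=0
S(1/2) = -235/71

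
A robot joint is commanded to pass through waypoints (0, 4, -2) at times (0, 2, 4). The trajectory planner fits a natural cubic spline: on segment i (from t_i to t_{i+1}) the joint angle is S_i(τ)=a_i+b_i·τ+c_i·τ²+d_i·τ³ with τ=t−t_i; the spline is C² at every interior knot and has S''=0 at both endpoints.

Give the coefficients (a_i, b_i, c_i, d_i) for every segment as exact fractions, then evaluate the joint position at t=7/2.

  seg 0: a=0 b=13/4 c=0 d=-5/16
  seg 1: a=4 b=-1/2 c=-15/8 d=5/16
S(7/2) = 11/128

Δ: Δ0=2, Δ1=-3
row 1: diag=8, rhs=-30; c'=1/4, d'=-15/4
back: M1=-15/4
M: M0=0, M1=-15/4, M2=0
seg 0: a=0, c=M0/2=0, d=(M1−M0)/(6·2)=-5/16, b=Δ0−h0·(2M0+M1)/6=13/4
seg 1: a=4, c=M1/2=-15/8, d=(M2−M1)/(6·2)=5/16, b=Δ1−h1·(2M1+M2)/6=-1/2
t_q=7/2 → seg 1, τ=3/2; S=4+-1/2·τ+-15/8·τ²+5/16·τ³=11/128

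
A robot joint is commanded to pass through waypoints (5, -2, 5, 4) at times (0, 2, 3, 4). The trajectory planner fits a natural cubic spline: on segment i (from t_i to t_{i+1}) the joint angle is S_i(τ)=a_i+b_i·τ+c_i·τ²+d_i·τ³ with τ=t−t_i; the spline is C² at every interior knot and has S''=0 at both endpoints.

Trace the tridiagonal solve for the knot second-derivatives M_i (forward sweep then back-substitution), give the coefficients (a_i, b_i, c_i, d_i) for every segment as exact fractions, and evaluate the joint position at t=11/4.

Δ: Δ0=-7/2, Δ1=7, Δ2=-1
row 1: diag=6, rhs=63; c'=1/6, d'=21/2
row 2: denom=4−1·1/6=23/6; d'=(-48−1·21/2)/(23/6)=-351/23
back: M2=-351/23
back: M1=21/2−1/6·-351/23=300/23
M: M0=0, M1=300/23, M2=-351/23, M3=0
seg 0: a=5, c=M0/2=0, d=(M1−M0)/(6·2)=25/23, b=Δ0−h0·(2M0+M1)/6=-361/46
seg 1: a=-2, c=M1/2=150/23, d=(M2−M1)/(6·1)=-217/46, b=Δ1−h1·(2M1+M2)/6=239/46
seg 2: a=5, c=M2/2=-351/46, d=(M3−M2)/(6·1)=117/46, b=Δ2−h2·(2M2+M3)/6=94/23
t_q=11/4 → seg 1, τ=3/4; S=-2+239/46·τ+150/23·τ²+-217/46·τ³=10525/2944

  seg 0: a=5 b=-361/46 c=0 d=25/23
  seg 1: a=-2 b=239/46 c=150/23 d=-217/46
  seg 2: a=5 b=94/23 c=-351/46 d=117/46
S(11/4) = 10525/2944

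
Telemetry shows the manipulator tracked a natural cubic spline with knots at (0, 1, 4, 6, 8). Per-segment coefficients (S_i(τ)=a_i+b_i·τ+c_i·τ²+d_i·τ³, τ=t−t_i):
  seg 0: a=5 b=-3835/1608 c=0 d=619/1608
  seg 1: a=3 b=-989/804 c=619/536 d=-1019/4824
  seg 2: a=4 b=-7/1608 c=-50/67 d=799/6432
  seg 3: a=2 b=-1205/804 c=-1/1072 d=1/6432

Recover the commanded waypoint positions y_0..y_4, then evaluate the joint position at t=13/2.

y_0 = S_0(0) = a_0 = 5
y_1 = S_1(0) = a_1 = 3
y_2 = S_2(0) = a_2 = 4
y_3 = S_3(0) = a_3 = 2
y_4 = S_3(2) = -1
t_q=13/2 is in segment 3 (τ=1/2); S_3(τ)=21447/17152

y_0=5 y_1=3 y_2=4 y_3=2 y_4=-1
S(13/2) = 21447/17152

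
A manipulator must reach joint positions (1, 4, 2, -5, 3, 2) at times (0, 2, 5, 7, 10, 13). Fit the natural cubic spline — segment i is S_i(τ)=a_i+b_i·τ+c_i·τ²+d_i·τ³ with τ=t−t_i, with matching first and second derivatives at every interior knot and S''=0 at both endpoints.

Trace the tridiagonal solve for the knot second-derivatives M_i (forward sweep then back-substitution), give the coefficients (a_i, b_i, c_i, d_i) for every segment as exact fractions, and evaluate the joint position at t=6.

Δ: Δ0=3/2, Δ1=-2/3, Δ2=-7/2, Δ3=8/3, Δ4=-1/3
row 1: diag=10, rhs=-13; c'=3/10, d'=-13/10
row 2: denom=10−3·3/10=91/10; d'=(-17−3·-13/10)/(91/10)=-131/91
row 3: denom=10−2·20/91=870/91; d'=(37−2·-131/91)/(870/91)=3629/870
row 4: denom=12−3·91/290=3207/290; d'=(-18−3·3629/870)/(3207/290)=-8849/3207
back: M4=-8849/3207
back: M3=3629/870−91/290·-8849/3207=16154/3207
back: M2=-131/91−20/91·16154/3207=-8167/3207
back: M1=-13/10−3/10·-8167/3207=-573/1069
M: M0=0, M1=-573/1069, M2=-8167/3207, M3=16154/3207, M4=-8849/3207, M5=0
seg 0: a=1, c=M0/2=0, d=(M1−M0)/(6·2)=-191/4276, b=Δ0−h0·(2M0+M1)/6=3589/2138
seg 1: a=4, c=M1/2=-573/2138, d=(M2−M1)/(6·3)=-3224/28863, b=Δ1−h1·(2M1+M2)/6=2443/2138
seg 2: a=2, c=M2/2=-8167/6414, d=(M3−M2)/(6·2)=8107/12828, b=Δ2−h2·(2M2+M3)/6=-7443/2138
seg 3: a=-5, c=M3/2=8077/3207, d=(M4−M3)/(6·3)=-25003/57726, b=Δ3−h3·(2M3+M4)/6=-6355/6414
seg 4: a=3, c=M4/2=-8849/6414, d=(M5−M4)/(6·3)=8849/57726, b=Δ4−h4·(2M4+M5)/6=7780/3207
t_q=6 → seg 2, τ=1; S=2+-7443/2138·τ+-8167/6414·τ²+8107/12828·τ³=-27229/12828

  seg 0: a=1 b=3589/2138 c=0 d=-191/4276
  seg 1: a=4 b=2443/2138 c=-573/2138 d=-3224/28863
  seg 2: a=2 b=-7443/2138 c=-8167/6414 d=8107/12828
  seg 3: a=-5 b=-6355/6414 c=8077/3207 d=-25003/57726
  seg 4: a=3 b=7780/3207 c=-8849/6414 d=8849/57726
S(6) = -27229/12828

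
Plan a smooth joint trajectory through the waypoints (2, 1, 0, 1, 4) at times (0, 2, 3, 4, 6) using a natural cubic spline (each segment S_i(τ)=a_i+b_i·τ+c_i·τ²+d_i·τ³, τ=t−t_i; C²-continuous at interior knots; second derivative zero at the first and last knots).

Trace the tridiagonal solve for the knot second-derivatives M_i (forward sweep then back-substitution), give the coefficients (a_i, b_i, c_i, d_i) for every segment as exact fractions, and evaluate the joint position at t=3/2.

Δ: Δ0=-1/2, Δ1=-1, Δ2=1, Δ3=3/2
row 1: diag=6, rhs=-3; c'=1/6, d'=-1/2
row 2: denom=4−1·1/6=23/6; d'=(12−1·-1/2)/(23/6)=75/23
row 3: denom=6−1·6/23=132/23; d'=(3−1·75/23)/(132/23)=-1/22
back: M3=-1/22
back: M2=75/23−6/23·-1/22=36/11
back: M1=-1/2−1/6·36/11=-23/22
M: M0=0, M1=-23/22, M2=36/11, M3=-1/22, M4=0
seg 0: a=2, c=M0/2=0, d=(M1−M0)/(6·2)=-23/264, b=Δ0−h0·(2M0+M1)/6=-5/33
seg 1: a=1, c=M1/2=-23/44, d=(M2−M1)/(6·1)=95/132, b=Δ1−h1·(2M1+M2)/6=-79/66
seg 2: a=0, c=M2/2=18/11, d=(M3−M2)/(6·1)=-73/132, b=Δ2−h2·(2M2+M3)/6=-1/12
seg 3: a=1, c=M3/2=-1/44, d=(M4−M3)/(6·2)=1/264, b=Δ3−h3·(2M3+M4)/6=101/66
t_q=3/2 → seg 0, τ=3/2; S=2+-5/33·τ+0·τ²+-23/264·τ³=1041/704

  seg 0: a=2 b=-5/33 c=0 d=-23/264
  seg 1: a=1 b=-79/66 c=-23/44 d=95/132
  seg 2: a=0 b=-1/12 c=18/11 d=-73/132
  seg 3: a=1 b=101/66 c=-1/44 d=1/264
S(3/2) = 1041/704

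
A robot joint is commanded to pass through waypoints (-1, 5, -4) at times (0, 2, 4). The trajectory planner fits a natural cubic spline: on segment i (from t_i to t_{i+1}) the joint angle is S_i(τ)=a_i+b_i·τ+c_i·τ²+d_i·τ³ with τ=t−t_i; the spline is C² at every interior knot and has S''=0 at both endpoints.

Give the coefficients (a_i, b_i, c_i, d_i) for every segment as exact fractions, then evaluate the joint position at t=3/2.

  seg 0: a=-1 b=39/8 c=0 d=-15/32
  seg 1: a=5 b=-3/4 c=-45/16 d=15/32
S(3/2) = 1211/256

Δ: Δ0=3, Δ1=-9/2
row 1: diag=8, rhs=-45; c'=1/4, d'=-45/8
back: M1=-45/8
M: M0=0, M1=-45/8, M2=0
seg 0: a=-1, c=M0/2=0, d=(M1−M0)/(6·2)=-15/32, b=Δ0−h0·(2M0+M1)/6=39/8
seg 1: a=5, c=M1/2=-45/16, d=(M2−M1)/(6·2)=15/32, b=Δ1−h1·(2M1+M2)/6=-3/4
t_q=3/2 → seg 0, τ=3/2; S=-1+39/8·τ+0·τ²+-15/32·τ³=1211/256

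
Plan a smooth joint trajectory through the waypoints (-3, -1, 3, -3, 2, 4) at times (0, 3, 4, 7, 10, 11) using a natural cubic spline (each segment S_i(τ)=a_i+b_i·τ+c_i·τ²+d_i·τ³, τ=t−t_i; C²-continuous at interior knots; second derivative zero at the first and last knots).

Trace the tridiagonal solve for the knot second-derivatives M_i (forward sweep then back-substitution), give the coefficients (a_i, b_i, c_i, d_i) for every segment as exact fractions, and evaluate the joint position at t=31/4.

Δ: Δ0=2/3, Δ1=4, Δ2=-2, Δ3=5/3, Δ4=2
row 1: diag=8, rhs=20; c'=1/8, d'=5/2
row 2: denom=8−1·1/8=63/8; d'=(-36−1·5/2)/(63/8)=-44/9
row 3: denom=12−3·8/21=76/7; d'=(22−3·-44/9)/(76/7)=385/114
row 4: denom=8−3·21/76=545/76; d'=(2−3·385/114)/(545/76)=-618/545
back: M4=-618/545
back: M3=385/114−21/76·-618/545=6034/1635
back: M2=-44/9−8/21·6034/1635=-10292/1635
back: M1=5/2−1/8·-10292/1635=5374/1635
M: M0=0, M1=5374/1635, M2=-10292/1635, M3=6034/1635, M4=-618/545, M5=0
seg 0: a=-3, c=M0/2=0, d=(M1−M0)/(6·3)=2687/14715, b=Δ0−h0·(2M0+M1)/6=-1597/1635
seg 1: a=-1, c=M1/2=2687/1635, d=(M2−M1)/(6·1)=-2611/1635, b=Δ1−h1·(2M1+M2)/6=6464/1635
seg 2: a=3, c=M2/2=-5146/1635, d=(M3−M2)/(6·3)=907/1635, b=Δ2−h2·(2M2+M3)/6=267/109
seg 3: a=-3, c=M3/2=3017/1635, d=(M4−M3)/(6·3)=-3944/14715, b=Δ3−h3·(2M3+M4)/6=-794/545
seg 4: a=2, c=M4/2=-309/545, d=(M5−M4)/(6·1)=103/545, b=Δ4−h4·(2M4+M5)/6=1296/545
t_q=31/4 → seg 3, τ=3/4; S=-3+-794/545·τ+3017/1635·τ²+-3944/14715·τ³=-27623/8720

  seg 0: a=-3 b=-1597/1635 c=0 d=2687/14715
  seg 1: a=-1 b=6464/1635 c=2687/1635 d=-2611/1635
  seg 2: a=3 b=267/109 c=-5146/1635 d=907/1635
  seg 3: a=-3 b=-794/545 c=3017/1635 d=-3944/14715
  seg 4: a=2 b=1296/545 c=-309/545 d=103/545
S(31/4) = -27623/8720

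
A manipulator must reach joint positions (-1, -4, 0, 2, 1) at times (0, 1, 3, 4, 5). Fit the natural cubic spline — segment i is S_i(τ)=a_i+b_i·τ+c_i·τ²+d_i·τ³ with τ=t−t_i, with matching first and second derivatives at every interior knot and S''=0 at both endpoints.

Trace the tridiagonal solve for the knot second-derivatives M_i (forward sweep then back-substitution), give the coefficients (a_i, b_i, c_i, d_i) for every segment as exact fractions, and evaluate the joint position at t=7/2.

Δ: Δ0=-3, Δ1=2, Δ2=2, Δ3=-1
row 1: diag=6, rhs=30; c'=1/3, d'=5
row 2: denom=6−2·1/3=16/3; d'=(0−2·5)/(16/3)=-15/8
row 3: denom=4−1·3/16=61/16; d'=(-18−1·-15/8)/(61/16)=-258/61
back: M3=-258/61
back: M2=-15/8−3/16·-258/61=-66/61
back: M1=5−1/3·-66/61=327/61
M: M0=0, M1=327/61, M2=-66/61, M3=-258/61, M4=0
seg 0: a=-1, c=M0/2=0, d=(M1−M0)/(6·1)=109/122, b=Δ0−h0·(2M0+M1)/6=-475/122
seg 1: a=-4, c=M1/2=327/122, d=(M2−M1)/(6·2)=-131/244, b=Δ1−h1·(2M1+M2)/6=-74/61
seg 2: a=0, c=M2/2=-33/61, d=(M3−M2)/(6·1)=-32/61, b=Δ2−h2·(2M2+M3)/6=187/61
seg 3: a=2, c=M3/2=-129/61, d=(M4−M3)/(6·1)=43/61, b=Δ3−h3·(2M3+M4)/6=25/61
t_q=7/2 → seg 2, τ=1/2; S=0+187/61·τ+-33/61·τ²+-32/61·τ³=325/244

  seg 0: a=-1 b=-475/122 c=0 d=109/122
  seg 1: a=-4 b=-74/61 c=327/122 d=-131/244
  seg 2: a=0 b=187/61 c=-33/61 d=-32/61
  seg 3: a=2 b=25/61 c=-129/61 d=43/61
S(7/2) = 325/244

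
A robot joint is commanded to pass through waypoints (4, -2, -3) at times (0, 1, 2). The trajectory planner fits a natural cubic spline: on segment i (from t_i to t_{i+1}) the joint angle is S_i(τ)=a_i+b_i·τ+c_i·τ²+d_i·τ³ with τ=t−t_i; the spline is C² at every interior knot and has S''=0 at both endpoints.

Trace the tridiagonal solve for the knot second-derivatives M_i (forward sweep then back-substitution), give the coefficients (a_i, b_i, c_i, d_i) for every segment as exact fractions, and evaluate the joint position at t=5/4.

Δ: Δ0=-6, Δ1=-1
row 1: diag=4, rhs=30; c'=1/4, d'=15/2
back: M1=15/2
M: M0=0, M1=15/2, M2=0
seg 0: a=4, c=M0/2=0, d=(M1−M0)/(6·1)=5/4, b=Δ0−h0·(2M0+M1)/6=-29/4
seg 1: a=-2, c=M1/2=15/4, d=(M2−M1)/(6·1)=-5/4, b=Δ1−h1·(2M1+M2)/6=-7/2
t_q=5/4 → seg 1, τ=1/4; S=-2+-7/2·τ+15/4·τ²+-5/4·τ³=-681/256

  seg 0: a=4 b=-29/4 c=0 d=5/4
  seg 1: a=-2 b=-7/2 c=15/4 d=-5/4
S(5/4) = -681/256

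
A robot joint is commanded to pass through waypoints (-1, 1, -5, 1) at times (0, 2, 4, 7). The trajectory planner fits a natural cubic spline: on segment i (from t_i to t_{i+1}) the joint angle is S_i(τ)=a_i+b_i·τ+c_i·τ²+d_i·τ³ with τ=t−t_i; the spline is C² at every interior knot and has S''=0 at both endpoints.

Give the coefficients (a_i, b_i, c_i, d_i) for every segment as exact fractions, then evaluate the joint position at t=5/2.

Δ: Δ0=1, Δ1=-3, Δ2=2
row 1: diag=8, rhs=-24; c'=1/4, d'=-3
row 2: denom=10−2·1/4=19/2; d'=(30−2·-3)/(19/2)=72/19
back: M2=72/19
back: M1=-3−1/4·72/19=-75/19
M: M0=0, M1=-75/19, M2=72/19, M3=0
seg 0: a=-1, c=M0/2=0, d=(M1−M0)/(6·2)=-25/76, b=Δ0−h0·(2M0+M1)/6=44/19
seg 1: a=1, c=M1/2=-75/38, d=(M2−M1)/(6·2)=49/76, b=Δ1−h1·(2M1+M2)/6=-31/19
seg 2: a=-5, c=M2/2=36/19, d=(M3−M2)/(6·3)=-4/19, b=Δ2−h2·(2M2+M3)/6=-34/19
t_q=5/2 → seg 1, τ=1/2; S=1+-31/19·τ+-75/38·τ²+49/76·τ³=-139/608

  seg 0: a=-1 b=44/19 c=0 d=-25/76
  seg 1: a=1 b=-31/19 c=-75/38 d=49/76
  seg 2: a=-5 b=-34/19 c=36/19 d=-4/19
S(5/2) = -139/608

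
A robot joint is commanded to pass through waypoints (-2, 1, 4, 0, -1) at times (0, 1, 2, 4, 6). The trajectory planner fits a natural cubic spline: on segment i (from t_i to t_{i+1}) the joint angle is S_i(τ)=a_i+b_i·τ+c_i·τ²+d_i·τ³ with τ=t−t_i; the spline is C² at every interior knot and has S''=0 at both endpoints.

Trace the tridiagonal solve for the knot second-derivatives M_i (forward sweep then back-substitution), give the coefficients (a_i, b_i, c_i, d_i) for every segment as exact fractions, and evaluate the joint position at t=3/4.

Δ: Δ0=3, Δ1=3, Δ2=-2, Δ3=-1/2
row 1: diag=4, rhs=0; c'=1/4, d'=0
row 2: denom=6−1·1/4=23/4; d'=(-30−1·0)/(23/4)=-120/23
row 3: denom=8−2·8/23=168/23; d'=(9−2·-120/23)/(168/23)=149/56
back: M3=149/56
back: M2=-120/23−8/23·149/56=-43/7
back: M1=0−1/4·-43/7=43/28
M: M0=0, M1=43/28, M2=-43/7, M3=149/56, M4=0
seg 0: a=-2, c=M0/2=0, d=(M1−M0)/(6·1)=43/168, b=Δ0−h0·(2M0+M1)/6=461/168
seg 1: a=1, c=M1/2=43/56, d=(M2−M1)/(6·1)=-215/168, b=Δ1−h1·(2M1+M2)/6=295/84
seg 2: a=4, c=M2/2=-43/14, d=(M3−M2)/(6·2)=493/672, b=Δ2−h2·(2M2+M3)/6=29/24
seg 3: a=0, c=M3/2=149/112, d=(M4−M3)/(6·2)=-149/672, b=Δ3−h3·(2M3+M4)/6=-191/84
t_q=3/4 → seg 0, τ=3/4; S=-2+461/168·τ+0·τ²+43/168·τ³=85/512

  seg 0: a=-2 b=461/168 c=0 d=43/168
  seg 1: a=1 b=295/84 c=43/56 d=-215/168
  seg 2: a=4 b=29/24 c=-43/14 d=493/672
  seg 3: a=0 b=-191/84 c=149/112 d=-149/672
S(3/4) = 85/512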